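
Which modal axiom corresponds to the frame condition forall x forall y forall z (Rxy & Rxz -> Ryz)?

The condition is the Euclidean property. The 5 schema ◇r → □◇r defines it.
Suppose ◇r→□◇r is valid. Take Rxy, Rxz and set V(r)={y}. Then ◇r at x, so □◇r at x, so ◇r at z, so some w with Rzw has r; w=y, i.e. Rzy. By symmetry of the argument, Ryz.

◇r → □◇r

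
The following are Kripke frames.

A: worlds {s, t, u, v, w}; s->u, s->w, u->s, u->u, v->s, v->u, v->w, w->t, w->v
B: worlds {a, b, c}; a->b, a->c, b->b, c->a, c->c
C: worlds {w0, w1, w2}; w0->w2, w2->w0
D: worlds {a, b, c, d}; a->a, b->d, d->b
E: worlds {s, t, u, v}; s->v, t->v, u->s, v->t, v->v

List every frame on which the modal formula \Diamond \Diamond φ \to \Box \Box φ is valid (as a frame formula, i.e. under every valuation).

Frame correspondent (Sahlqvist): \forall x \forall y \forall z ((x R^2 y \wedge x R^2 z) \to \exists w (y = w \wedge z = w)) — i.e. a generalized confluence (Geach) condition.
A: fails — sR²s, sR²t but s ≠ t.
B: fails — aR²a, aR²b but a ≠ b.
C: ✓.
D: ✓.
E: fails — sR²t, sR²v but t ≠ v.

C, D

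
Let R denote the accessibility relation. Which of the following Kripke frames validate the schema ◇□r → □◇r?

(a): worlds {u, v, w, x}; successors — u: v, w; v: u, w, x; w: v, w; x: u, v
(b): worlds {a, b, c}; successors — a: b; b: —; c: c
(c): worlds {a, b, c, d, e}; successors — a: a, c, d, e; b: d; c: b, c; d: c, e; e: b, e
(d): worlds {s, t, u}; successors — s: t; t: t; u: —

(a), (d)

The schema corresponds to convergence: ∀x ∀y ∀z (Rxy ∧ Rxz → ∃w (Ryw ∧ Rzw)).
(a): holds.
(b): fails — Rab and Rab but b and b have no common successor.
(c): fails — Rcc and Rcb but c and b have no common successor.
(d): holds.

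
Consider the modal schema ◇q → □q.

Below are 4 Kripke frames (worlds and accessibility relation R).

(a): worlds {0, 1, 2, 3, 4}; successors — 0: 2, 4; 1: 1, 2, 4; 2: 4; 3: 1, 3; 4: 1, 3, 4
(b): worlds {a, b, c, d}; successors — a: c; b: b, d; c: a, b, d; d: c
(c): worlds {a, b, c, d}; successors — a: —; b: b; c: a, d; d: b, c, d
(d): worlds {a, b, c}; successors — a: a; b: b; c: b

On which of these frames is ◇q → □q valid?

The schema corresponds to partial functionality: ∀x ∀y ∀z (Rxy ∧ Rxz → y = z).
(a): fails — 0 sees both 2 and 4.
(b): fails — b sees both b and d.
(c): fails — c sees both a and d.
(d): holds.

(d)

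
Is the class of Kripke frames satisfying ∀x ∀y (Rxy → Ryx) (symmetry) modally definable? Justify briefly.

This is a Sahlqvist condition; the B axiom p → □◇p defines it.
Suppose p→□◇p is valid. Take Rxy and set V(p)={x}. Then p at x, so □◇p at x, so ◇p at y, so some z with Ryz has p; z=x, i.e. Ryx.

Definable; p → □◇p defines it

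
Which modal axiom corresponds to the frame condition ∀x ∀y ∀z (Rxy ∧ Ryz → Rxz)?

This is transitivity; the standard corresponding axiom is 4: □q → □□q.

□q → □□q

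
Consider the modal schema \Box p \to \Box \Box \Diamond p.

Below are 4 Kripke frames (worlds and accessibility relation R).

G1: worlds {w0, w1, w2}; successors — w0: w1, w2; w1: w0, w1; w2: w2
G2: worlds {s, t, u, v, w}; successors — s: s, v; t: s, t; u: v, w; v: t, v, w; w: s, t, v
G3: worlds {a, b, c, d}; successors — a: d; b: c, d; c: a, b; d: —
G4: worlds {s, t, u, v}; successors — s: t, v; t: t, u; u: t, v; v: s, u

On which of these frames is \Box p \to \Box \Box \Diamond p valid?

Frame correspondent (Sahlqvist): \forall x \forall z (x R^2 z \to \exists w (xRw \wedge zRw)) — i.e. a generalized confluence (Geach) condition.
G1: fails — w1R²w2 but no w with w1Rw and w2Rw.
G2: fails — uR²t but no w* with uRw* and tRw*.
G3: fails — cR²d but no w with cRw and dRw.
G4: holds.
Valid on: G4.

G4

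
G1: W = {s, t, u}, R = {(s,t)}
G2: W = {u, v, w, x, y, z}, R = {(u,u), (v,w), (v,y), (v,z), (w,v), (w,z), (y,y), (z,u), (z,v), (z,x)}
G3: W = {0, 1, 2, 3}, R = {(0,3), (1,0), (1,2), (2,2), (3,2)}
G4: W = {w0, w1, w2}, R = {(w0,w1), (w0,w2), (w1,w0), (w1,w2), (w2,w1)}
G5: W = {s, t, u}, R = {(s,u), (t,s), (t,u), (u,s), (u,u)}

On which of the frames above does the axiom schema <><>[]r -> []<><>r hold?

Frame correspondent (Sahlqvist): forall x forall y forall z ((x R^2 y & xRz) -> exists w (yRw & z R^2 w)) — i.e. a generalized confluence (Geach) condition.
G1: ✓.
G2: fails — vR²u, vRy but no t with uRt and yR²t.
G3: ✓.
G4: fails — w0R²w2, w0Rw2 but no w with w2Rw and w2R²w.
G5: ✓.
Valid on: G1, G3, G5.

G1, G3, G5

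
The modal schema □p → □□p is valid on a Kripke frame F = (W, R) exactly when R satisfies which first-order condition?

Transitivity

This schema is the 4 axiom.
Its frame correspondent is transitivity — ∀x ∀y ∀z (Rxy ∧ Ryz → Rxz).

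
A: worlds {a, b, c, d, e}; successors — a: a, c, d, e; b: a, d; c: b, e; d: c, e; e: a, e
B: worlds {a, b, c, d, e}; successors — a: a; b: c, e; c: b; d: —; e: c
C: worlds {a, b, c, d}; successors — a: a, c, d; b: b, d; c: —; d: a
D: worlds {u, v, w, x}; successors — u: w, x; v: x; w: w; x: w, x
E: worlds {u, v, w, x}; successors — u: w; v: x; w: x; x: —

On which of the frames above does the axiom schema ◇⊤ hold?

A, D

Frame correspondent (Sahlqvist): ∀x ∃y Rxy — i.e. seriality.
A: satisfies the condition.
B: fails — world d has no successor.
C: fails — world c has no successor.
D: satisfies the condition.
E: fails — world x has no successor.
Valid on: A, D.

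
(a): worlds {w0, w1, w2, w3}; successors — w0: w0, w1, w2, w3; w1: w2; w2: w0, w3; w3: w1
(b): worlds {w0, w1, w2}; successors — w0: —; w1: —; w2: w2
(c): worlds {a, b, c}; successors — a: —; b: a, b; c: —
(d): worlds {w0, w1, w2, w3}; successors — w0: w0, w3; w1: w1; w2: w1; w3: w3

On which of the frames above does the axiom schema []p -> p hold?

The schema corresponds to reflexivity: forall x Rxx.
(a): fails — world w1 does not see itself.
(b): fails — world w0 does not see itself.
(c): fails — world a does not see itself.
(d): fails — world w2 does not see itself.

none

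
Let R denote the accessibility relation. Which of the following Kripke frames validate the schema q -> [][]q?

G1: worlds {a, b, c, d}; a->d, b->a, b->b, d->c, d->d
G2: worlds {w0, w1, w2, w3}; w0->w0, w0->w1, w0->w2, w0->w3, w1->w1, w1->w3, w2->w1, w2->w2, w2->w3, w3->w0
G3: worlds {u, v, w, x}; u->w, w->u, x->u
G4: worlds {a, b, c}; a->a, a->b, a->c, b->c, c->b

The schema corresponds to a generalized confluence (Geach) condition: forall x forall z (x R^2 z -> exists w (x = w & z = w)).
G1: fails — aR²c but a ≠ c.
G2: fails — w0R²w1 but w0 ≠ w1.
G3: fails — xR²w but x ≠ w.
G4: fails — aR²b but a ≠ b.

none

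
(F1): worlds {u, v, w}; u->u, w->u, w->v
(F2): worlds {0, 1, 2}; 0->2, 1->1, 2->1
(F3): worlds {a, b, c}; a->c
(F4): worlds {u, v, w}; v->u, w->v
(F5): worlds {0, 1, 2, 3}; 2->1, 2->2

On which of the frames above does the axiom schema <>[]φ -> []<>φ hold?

(F2)

This is the axiom for convergence; its first-order frame correspondent is forall x forall y forall z (Rxy & Rxz -> exists w (Ryw & Rzw)).
(F1): fails — Rwu and Rwv but u and v have no common successor.
(F2): satisfies the condition.
(F3): fails — Rac and Rac but c and c have no common successor.
(F4): fails — Rvu and Rvu but u and u have no common successor.
(F5): fails — R22 and R21 but 2 and 1 have no common successor.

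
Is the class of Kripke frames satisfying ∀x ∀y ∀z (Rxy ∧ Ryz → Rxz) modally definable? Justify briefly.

Yes, by □q → □□q

This is a Sahlqvist condition; the 4 axiom □q → □□q defines it.
Suppose □q→□□q is valid. Take Rxy, Ryz and set V(q)={w : Rxw}. Then □q at x, so □□q at x, so □q at y, so q at z, i.e. Rxz.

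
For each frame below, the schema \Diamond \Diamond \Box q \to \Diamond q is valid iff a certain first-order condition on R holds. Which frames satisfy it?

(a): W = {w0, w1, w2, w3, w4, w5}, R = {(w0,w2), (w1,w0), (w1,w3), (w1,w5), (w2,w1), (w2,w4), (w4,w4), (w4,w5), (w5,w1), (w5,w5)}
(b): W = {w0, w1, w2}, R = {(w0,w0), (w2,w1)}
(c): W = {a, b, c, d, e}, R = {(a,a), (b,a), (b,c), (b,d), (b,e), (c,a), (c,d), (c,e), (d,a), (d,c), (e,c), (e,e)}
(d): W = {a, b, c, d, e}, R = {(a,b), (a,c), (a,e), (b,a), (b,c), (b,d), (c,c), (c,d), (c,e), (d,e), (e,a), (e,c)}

(b)

This is the axiom for a generalized confluence (Geach) condition; its first-order frame correspondent is \forall x \forall y (x R^2 y \to \exists w (yRw \wedge xRw)).
(a): fails — w0R²w1 but no w with w1Rw and w0Rw.
(b): satisfies the condition.
(c): fails — eR²a but no w with aRw and eRw.
(d): fails — bR²d but no w with dRw and bRw.
Valid on: (b).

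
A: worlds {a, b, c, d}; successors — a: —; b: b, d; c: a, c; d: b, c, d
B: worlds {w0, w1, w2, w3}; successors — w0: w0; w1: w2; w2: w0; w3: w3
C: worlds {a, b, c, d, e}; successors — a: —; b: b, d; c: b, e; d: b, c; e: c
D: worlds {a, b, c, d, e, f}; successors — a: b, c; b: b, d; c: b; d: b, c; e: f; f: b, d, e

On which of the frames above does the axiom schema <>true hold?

B, D

The schema corresponds to seriality: forall x exists y Rxy.
A: fails — world a has no successor.
B: condition met.
C: fails — world a has no successor.
D: condition met.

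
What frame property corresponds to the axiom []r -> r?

Suppose □r→r is valid. At any x set V(r)={w : Rxw}. Then □r holds at x, so r holds at x, i.e. Rxx.

reflexivity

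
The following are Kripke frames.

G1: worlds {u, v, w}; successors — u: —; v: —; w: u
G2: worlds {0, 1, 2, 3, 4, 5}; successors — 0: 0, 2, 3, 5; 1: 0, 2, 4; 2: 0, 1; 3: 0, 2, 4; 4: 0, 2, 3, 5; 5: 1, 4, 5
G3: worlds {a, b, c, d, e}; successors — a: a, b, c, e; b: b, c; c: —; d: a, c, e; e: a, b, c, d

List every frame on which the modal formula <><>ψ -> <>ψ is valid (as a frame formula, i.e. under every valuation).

The schema corresponds to a generalized confluence (Geach) condition: forall x forall y (x R^2 y -> exists w (y = w & xRw)).
G1: satisfies the condition.
G2: fails — 0R²1 but no w with 1=w and 0Rw.
G3: fails — aR²d but no w with d=w and aRw.

G1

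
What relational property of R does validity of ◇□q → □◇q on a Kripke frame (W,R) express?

Suppose ◇□q→□◇q is valid. Take Rxy, Rxz and set V(q)={w : Ryw}. Then □q at y so ◇□q at x, so □◇q at x, so ◇q at z, giving w with Rzw and Ryw.
The converse is a direct semantic check.
So the correspondent is convergence.

convergence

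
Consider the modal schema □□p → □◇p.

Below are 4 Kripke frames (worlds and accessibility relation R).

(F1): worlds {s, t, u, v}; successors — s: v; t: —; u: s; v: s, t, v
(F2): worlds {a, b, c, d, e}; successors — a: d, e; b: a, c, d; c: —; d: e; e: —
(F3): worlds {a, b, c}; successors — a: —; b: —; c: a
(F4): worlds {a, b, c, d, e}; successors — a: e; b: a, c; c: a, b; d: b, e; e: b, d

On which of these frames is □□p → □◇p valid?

The schema corresponds to a generalized confluence (Geach) condition: ∀x ∀z (xRz → ∃w (xR²w ∧ zRw)).
(F1): fails — vRt but no w with vR²w and tRw.
(F2): fails — aRe but no w with aR²w and eRw.
(F3): fails — cRa but no w with cR²w and aRw.
(F4): satisfies the condition.

(F4)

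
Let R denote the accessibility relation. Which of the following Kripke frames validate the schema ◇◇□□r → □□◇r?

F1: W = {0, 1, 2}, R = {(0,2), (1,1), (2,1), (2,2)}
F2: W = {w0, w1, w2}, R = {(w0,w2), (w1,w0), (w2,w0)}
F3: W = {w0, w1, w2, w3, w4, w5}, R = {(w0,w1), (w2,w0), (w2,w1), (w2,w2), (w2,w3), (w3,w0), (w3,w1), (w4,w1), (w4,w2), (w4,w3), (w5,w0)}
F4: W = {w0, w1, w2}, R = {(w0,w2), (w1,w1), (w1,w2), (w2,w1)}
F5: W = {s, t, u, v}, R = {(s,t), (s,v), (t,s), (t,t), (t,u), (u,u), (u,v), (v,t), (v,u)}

This is the axiom for a generalized confluence (Geach) condition; its first-order frame correspondent is ∀x ∀y ∀z ((xR²y ∧ xR²z) → ∃w (yR²w ∧ zRw)).
F1: condition met.
F2: fails — w0R²w0, w0R²w0 but no w with w0R²w and w0Rw.
F3: fails — w2R²w0, w2R²w0 but no w with w0R²w and w0Rw.
F4: condition met.
F5: condition met.
Valid on: F1, F4, F5.

F1, F4, F5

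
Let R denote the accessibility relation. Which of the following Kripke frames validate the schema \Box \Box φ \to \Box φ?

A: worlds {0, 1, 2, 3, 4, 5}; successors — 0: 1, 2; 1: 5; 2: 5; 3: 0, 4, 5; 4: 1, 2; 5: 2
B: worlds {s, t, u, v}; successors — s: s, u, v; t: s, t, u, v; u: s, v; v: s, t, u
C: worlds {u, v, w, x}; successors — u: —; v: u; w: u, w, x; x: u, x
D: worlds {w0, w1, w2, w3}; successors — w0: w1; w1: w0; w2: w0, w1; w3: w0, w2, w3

This is the axiom for density; its first-order frame correspondent is \forall x \forall y (Rxy \to \exists z (Rxz \wedge Rzy)).
A: fails — R34 but no z with R3z and Rz4.
B: ✓.
C: fails — Rvu but no z with Rvz and Rzu.
D: fails — Rw1w0 but no z with Rw1z and Rzw0.

B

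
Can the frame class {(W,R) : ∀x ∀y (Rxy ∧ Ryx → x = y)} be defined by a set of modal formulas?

No

If a class were modally definable it would be closed under surjective bounded morphisms (Goldblatt–Thomason).
The 4-cycle (worlds a,b,c,d with a→b→c→d→a) is antisymmetric. Sending even-indexed worlds to s and odd-indexed worlds to t is a surjective bounded morphism onto the two-world frame with s↔t, which is not antisymmetric.
Hence antisymmetry is not modally definable.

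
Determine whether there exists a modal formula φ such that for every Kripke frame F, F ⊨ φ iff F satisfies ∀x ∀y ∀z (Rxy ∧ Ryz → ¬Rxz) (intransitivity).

Any modally definable frame class is closed under surjective bounded morphisms.
The 5-cycle (worlds s,t,u,v,w with s→t→u→v→w→s) is intransitive. Mapping every world to a single reflexive point • is a surjective bounded morphism; the reflexive point is not intransitive (R••∧R•• but R••).
Hence intransitivity is not modally definable.

Not definable by any modal formula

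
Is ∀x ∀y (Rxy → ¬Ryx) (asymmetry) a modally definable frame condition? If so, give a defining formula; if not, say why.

Not modally definable

Modal frame validity is preserved under surjective bounded morphisms.
The 5-cycle (worlds 0,1,2,3,4 with 0→1→2→3→4→0) is asymmetric. Mapping every world to a single reflexive point • is a surjective bounded morphism, and the reflexive point is not asymmetric (R•• but asymmetry requires ¬R••).
So no modal formula (or set of formulas) defines exactly the asymmetric frames.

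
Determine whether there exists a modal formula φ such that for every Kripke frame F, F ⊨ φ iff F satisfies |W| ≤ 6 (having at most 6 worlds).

Any modally definable frame class is closed under disjoint unions.
Any modal formula valid on each of 7 disjoint one-world frames is valid on their disjoint union (validity is preserved under disjoint unions). Each one-world frame has |W|=1≤6, but the union has |W|=7.
So no modal formula (or set of formulas) defines exactly the |W|≤6 frames.

Not modally definable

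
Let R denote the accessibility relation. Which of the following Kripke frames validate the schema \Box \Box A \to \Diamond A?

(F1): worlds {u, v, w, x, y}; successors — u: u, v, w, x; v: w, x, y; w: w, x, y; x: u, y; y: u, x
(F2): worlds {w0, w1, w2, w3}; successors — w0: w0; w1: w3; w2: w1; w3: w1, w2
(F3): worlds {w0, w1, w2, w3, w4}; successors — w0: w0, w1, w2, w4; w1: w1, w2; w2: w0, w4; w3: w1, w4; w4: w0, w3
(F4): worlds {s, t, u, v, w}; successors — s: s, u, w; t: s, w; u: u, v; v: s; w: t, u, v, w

This is the axiom for a generalized confluence (Geach) condition; its first-order frame correspondent is \forall x \exists w (x R^2 w \wedge xRw).
(F1): satisfies the condition.
(F2): fails — at w1 but no w with w1R²w and w1Rw.
(F3): satisfies the condition.
(F4): satisfies the condition.

(F1), (F3), (F4)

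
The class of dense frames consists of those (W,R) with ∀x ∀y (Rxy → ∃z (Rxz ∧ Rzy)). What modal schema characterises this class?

This is density; the standard corresponding axiom is C4: □□p → □p.
Suppose □□p→□p is valid. Take Rxy and set V(p)={w : xR²w}. Then □□p at x, so □p at x, so p at y, i.e. ∃z(Rxz∧Rzy).

□□p → □p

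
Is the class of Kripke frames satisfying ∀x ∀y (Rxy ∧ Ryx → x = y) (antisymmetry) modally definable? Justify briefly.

No

If a class were modally definable it would be closed under surjective bounded morphisms (Goldblatt–Thomason).
The 4-cycle (worlds w0,w1,w2,w3 with w0→w1→w2→w3→w0) is antisymmetric. Sending even-indexed worlds to a and odd-indexed worlds to b is a surjective bounded morphism onto the two-world frame with a↔b, which is not antisymmetric.
Hence antisymmetry is not modally definable.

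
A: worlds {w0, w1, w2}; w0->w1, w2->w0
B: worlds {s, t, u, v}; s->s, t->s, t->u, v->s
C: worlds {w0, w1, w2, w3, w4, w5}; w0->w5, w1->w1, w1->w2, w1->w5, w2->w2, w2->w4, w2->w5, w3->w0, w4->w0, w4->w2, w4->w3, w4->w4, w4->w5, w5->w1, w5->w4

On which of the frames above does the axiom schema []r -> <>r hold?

This is the axiom for seriality; its first-order frame correspondent is forall x exists y Rxy.
A: fails — world w1 has no successor.
B: fails — world u has no successor.
C: satisfies the condition.
Valid on: C.

C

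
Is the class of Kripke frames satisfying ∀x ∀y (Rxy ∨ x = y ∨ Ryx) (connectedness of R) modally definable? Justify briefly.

Any modally definable frame class is closed under disjoint unions.
Take 2 disjoint single-world reflexive frames: each is trivially connected, but their disjoint union has 2 worlds with no edge between distinct components, so it is not connected.
So no modal formula (or set of formulas) defines exactly the connected frames.

Not definable by any modal formula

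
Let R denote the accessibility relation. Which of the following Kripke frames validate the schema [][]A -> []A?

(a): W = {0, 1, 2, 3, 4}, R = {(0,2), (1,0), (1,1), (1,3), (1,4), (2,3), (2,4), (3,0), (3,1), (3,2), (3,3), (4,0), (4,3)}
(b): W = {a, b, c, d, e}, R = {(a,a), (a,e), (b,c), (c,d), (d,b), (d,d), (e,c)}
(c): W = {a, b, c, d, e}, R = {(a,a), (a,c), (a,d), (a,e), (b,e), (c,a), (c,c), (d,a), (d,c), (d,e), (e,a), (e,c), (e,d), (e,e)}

This is the axiom for density; its first-order frame correspondent is forall x forall y (Rxy -> exists z (Rxz & Rzy)).
(a): fails — R02 but no z with R0z and Rz2.
(b): fails — Rbc but no z with Rbz and Rzc.
(c): satisfies the condition.

(c)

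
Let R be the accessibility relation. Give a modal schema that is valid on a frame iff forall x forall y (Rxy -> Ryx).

A defining formula is s → □◇s (the B axiom).
Suppose s→□◇s is valid. Take Rxy and set V(s)={x}. Then s at x, so □◇s at x, so ◇s at y, so some z with Ryz has s; z=x, i.e. Ryx.

s → □◇s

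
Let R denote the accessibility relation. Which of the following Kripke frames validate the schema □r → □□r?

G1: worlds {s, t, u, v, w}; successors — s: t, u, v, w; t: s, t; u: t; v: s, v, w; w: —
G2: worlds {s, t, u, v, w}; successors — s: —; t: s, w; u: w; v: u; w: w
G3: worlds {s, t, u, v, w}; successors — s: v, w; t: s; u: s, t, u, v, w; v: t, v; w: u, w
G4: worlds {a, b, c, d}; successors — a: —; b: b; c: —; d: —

Frame correspondent (Sahlqvist): ∀x ∀y ∀z (Rxy ∧ Ryz → Rxz) — i.e. transitivity.
G1: fails — Rut and Rts but not Rus.
G2: fails — Rvu and Ruw but not Rvw.
G3: fails — Rvt and Rts but not Rvs.
G4: condition met.

G4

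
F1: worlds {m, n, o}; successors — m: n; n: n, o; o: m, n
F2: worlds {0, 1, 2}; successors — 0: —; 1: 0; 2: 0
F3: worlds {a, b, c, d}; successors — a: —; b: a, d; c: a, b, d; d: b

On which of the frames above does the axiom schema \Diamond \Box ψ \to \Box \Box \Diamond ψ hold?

The schema corresponds to a generalized confluence (Geach) condition: \forall x \forall y \forall z ((xRy \wedge x R^2 z) \to \exists w (yRw \wedge zRw)).
F1: ✓.
F2: ✓.
F3: fails — bRa, bR²b but no w with aRw and bRw.

F1, F2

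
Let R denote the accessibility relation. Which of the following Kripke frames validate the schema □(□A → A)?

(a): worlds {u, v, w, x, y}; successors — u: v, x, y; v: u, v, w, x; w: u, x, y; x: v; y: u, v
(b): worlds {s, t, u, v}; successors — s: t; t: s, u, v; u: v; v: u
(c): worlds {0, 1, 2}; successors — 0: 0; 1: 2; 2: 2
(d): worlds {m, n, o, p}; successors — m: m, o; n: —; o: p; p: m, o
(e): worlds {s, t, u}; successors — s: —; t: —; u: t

(c)

Frame correspondent (Sahlqvist): ∀x ∀y (Rxy → Ryy) — i.e. shift-reflexivity.
(a): fails — Rwu but not Ruu.
(b): fails — Ruv but not Rvv.
(c): condition met.
(d): fails — Rop but not Rpp.
(e): fails — Rut but not Rtt.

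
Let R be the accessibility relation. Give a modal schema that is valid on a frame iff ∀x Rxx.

□p → p

A defining formula is □p → p (the T axiom).
Suppose □p→p is valid. At any x set V(p)={w : Rxw}. Then □p holds at x, so p holds at x, i.e. Rxx.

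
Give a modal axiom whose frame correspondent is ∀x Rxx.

□s → s

The condition is reflexivity. The T schema □s → s defines it.
Suppose □s→s is valid. At any x set V(s)={w : Rxw}. Then □s holds at x, so s holds at x, i.e. Rxx.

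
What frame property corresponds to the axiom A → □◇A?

Symmetry

Suppose A→□◇A is valid. Take Rxy and set V(A)={x}. Then A at x, so □◇A at x, so ◇A at y, so some z with Ryz has A; z=x, i.e. Ryx.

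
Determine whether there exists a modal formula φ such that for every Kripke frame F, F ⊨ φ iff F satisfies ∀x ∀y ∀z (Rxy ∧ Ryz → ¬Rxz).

Modal frame validity is preserved under surjective bounded morphisms.
The 5-cycle (worlds s,t,u,v,w with s→t→u→v→w→s) is intransitive. Mapping every world to a single reflexive point • is a surjective bounded morphism; the reflexive point is not intransitive (R••∧R•• but R••).
So no modal formula (or set of formulas) defines exactly the intransitive frames.

Not modally definable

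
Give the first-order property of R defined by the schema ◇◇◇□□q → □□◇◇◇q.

∀x ∀y ∀z ((xR³y ∧ xR²z) → ∃w (yR²w ∧ zR³w))

This is a Sahlqvist (Geach-type) schema ◇^3□^2q → □^2◇^3q.
Minimal-valuation argument: fix x; take any y with xR^3y and any z with xR^2z. Set V(q) to the set of worlds R-reachable from y in exactly 2 steps. Then □^2q holds at y, so the antecedent holds at x; validity forces ◇^3q at z, giving a w with zR^3w and yR^2w.
First-order correspondent: ∀x ∀y ∀z ((xR³y ∧ xR²z) → ∃w (yR²w ∧ zR³w)).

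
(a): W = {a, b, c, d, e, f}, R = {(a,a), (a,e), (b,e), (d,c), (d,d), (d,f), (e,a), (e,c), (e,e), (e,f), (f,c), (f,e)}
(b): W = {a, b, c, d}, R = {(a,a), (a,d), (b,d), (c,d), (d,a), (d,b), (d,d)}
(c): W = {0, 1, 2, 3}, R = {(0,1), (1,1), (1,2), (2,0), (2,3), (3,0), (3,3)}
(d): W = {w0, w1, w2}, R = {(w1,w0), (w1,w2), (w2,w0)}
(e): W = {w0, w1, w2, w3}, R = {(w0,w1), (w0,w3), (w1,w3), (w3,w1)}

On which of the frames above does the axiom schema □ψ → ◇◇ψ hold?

Frame correspondent (Sahlqvist): ∀x ∃w (xRw ∧ xR²w) — i.e. a generalized confluence (Geach) condition.
(a): fails — at c but no w with cRw and cR²w.
(b): satisfies the condition.
(c): satisfies the condition.
(d): fails — at w0 but no w with w0Rw and w0R²w.
(e): fails — at w1 but no w with w1Rw and w1R²w.

(b), (c)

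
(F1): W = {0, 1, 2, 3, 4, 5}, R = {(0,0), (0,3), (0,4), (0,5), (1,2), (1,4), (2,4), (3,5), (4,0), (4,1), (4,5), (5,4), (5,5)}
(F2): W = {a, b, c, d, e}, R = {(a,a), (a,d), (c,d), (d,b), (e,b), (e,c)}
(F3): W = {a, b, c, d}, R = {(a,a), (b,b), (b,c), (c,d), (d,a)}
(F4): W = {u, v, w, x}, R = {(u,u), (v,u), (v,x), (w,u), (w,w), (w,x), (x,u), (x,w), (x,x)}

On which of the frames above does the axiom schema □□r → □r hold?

This is the axiom for density; its first-order frame correspondent is ∀x ∀y (Rxy → ∃z (Rxz ∧ Rzy)).
(F1): fails — R12 but no z with R1z and Rz2.
(F2): fails — Reb but no z with Rez and Rzb.
(F3): fails — Rcd but no z with Rcz and Rzd.
(F4): satisfies the condition.
Valid on: (F4).

(F4)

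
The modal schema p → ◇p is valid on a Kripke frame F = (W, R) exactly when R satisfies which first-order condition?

Equivalently (dual form): □p → p.
Suppose □p→p is valid. At any x set V(p)={w : Rxw}. Then □p holds at x, so p holds at x, i.e. Rxx.

reflexivity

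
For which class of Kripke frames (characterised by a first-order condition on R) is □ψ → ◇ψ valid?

This schema is the D axiom.
Its frame correspondent is seriality — ∀x ∃y Rxy.

seriality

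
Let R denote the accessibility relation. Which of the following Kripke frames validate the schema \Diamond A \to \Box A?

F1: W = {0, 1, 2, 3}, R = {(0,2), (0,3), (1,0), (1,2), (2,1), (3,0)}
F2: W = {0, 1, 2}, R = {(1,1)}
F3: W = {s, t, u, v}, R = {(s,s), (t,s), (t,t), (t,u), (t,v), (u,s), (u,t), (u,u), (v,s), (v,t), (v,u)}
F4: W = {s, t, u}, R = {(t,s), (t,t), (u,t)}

This is the axiom for partial functionality; its first-order frame correspondent is \forall x \forall y \forall z (Rxy \wedge Rxz \to y = z).
F1: fails — 0 sees both 2 and 3.
F2: ✓.
F3: fails — t sees both s and t.
F4: fails — t sees both s and t.
Valid on: F2.

F2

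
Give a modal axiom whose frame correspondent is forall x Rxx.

□r → r

A defining formula is □r → r (the T axiom).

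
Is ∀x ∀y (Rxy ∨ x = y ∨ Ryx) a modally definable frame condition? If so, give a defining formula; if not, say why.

Modal frame validity is preserved under disjoint unions.
Take 4 disjoint single-world reflexive frames: each is trivially connected, but their disjoint union has 4 worlds with no edge between distinct components, so it is not connected.
Hence connectedness of R is not modally definable.

Not modally definable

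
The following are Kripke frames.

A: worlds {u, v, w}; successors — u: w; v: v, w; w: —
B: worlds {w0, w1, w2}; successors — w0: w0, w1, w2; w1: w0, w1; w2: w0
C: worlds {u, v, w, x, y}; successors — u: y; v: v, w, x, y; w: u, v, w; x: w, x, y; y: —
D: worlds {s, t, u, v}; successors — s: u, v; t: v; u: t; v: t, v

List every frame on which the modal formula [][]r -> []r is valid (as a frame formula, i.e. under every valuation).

B

Frame correspondent (Sahlqvist): forall x forall y (Rxy -> exists z (Rxz & Rzy)) — i.e. density.
A: fails — Ruw but no z with Ruz and Rzw.
B: condition met.
C: fails — Ruy but no z with Ruz and Rzy.
D: fails — Rut but no z with Ruz and Rzt.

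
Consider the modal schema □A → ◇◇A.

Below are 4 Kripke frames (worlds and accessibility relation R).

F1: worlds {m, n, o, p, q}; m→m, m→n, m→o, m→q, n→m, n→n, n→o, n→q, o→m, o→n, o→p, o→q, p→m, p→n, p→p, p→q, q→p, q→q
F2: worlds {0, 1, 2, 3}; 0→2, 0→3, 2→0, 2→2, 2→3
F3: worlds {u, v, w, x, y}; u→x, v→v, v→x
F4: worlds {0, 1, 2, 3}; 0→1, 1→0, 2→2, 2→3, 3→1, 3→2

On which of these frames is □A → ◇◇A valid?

F1

The schema corresponds to a generalized confluence (Geach) condition: ∀x ∃w (xRw ∧ xR²w).
F1: ✓.
F2: fails — at 1 but no w with 1Rw and 1R²w.
F3: fails — at u but no t with uRt and uR²t.
F4: fails — at 0 but no w with 0Rw and 0R²w.
Valid on: F1.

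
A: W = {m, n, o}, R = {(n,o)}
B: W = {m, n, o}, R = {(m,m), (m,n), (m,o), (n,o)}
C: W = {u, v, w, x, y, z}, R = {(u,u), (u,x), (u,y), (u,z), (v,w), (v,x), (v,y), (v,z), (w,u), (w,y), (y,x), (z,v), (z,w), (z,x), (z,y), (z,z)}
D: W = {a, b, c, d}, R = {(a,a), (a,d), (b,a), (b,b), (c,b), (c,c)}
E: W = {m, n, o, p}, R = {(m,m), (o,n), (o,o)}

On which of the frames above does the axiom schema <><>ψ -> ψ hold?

The schema corresponds to a generalized confluence (Geach) condition: forall x forall y (x R^2 y -> exists w (y = w & x = w)).
A: condition met.
B: fails — mR²n but n ≠ m.
C: fails — uR²v but v ≠ u.
D: fails — aR²d but d ≠ a.
E: fails — oR²n but n ≠ o.

A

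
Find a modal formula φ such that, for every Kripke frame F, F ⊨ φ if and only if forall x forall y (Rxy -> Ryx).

The condition is symmetry. The B schema ψ → □◇ψ defines it.
Suppose ψ→□◇ψ is valid. Take Rxy and set V(ψ)={x}. Then ψ at x, so □◇ψ at x, so ◇ψ at y, so some z with Ryz has ψ; z=x, i.e. Ryx.

ψ → □◇ψ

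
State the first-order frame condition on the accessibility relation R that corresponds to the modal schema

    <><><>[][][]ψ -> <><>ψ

forall x forall y (x R^3 y -> exists w (y R^3 w & x R^2 w))

This is a Sahlqvist (Geach-type) schema ◇^3□^3ψ → □^0◇^2ψ.
Minimal-valuation argument: fix x; take any y with xR^3y and any z with xR^0z. Set V(ψ) to the set of worlds R-reachable from y in exactly 3 steps. Then □^3ψ holds at y, so the antecedent holds at x; validity forces ◇^2ψ at z, giving a w with zR^2w and yR^3w.
First-order correspondent: forall x forall y (x R^3 y -> exists w (y R^3 w & x R^2 w)).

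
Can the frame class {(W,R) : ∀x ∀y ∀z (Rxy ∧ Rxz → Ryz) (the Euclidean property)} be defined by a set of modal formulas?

The condition is the Euclidean property. A defining modal formula is ◇q → □◇q.

Yes — defined by ◇q → □◇q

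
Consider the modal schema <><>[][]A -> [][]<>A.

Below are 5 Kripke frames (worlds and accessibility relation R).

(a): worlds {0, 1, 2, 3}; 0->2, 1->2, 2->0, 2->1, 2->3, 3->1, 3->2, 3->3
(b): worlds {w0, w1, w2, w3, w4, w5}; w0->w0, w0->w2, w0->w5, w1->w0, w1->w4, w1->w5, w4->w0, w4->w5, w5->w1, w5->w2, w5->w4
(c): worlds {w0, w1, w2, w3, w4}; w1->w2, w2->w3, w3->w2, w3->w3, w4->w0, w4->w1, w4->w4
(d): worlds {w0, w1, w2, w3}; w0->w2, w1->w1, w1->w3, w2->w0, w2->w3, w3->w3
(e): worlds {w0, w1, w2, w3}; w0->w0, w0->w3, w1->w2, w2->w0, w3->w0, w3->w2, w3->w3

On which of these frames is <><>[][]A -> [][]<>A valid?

The schema corresponds to a generalized confluence (Geach) condition: forall x forall y forall z ((x R^2 y & x R^2 z) -> exists w (y R^2 w & zRw)).
(a): fails — 0R²0, 0R²0 but no w with 0R²w and 0Rw.
(b): fails — w0R²w0, w0R²w2 but no w with w0R²w and w2Rw.
(c): fails — w4R²w0, w4R²w0 but no w with w0R²w and w0Rw.
(d): fails — w0R²w0, w0R²w0 but no w with w0R²w and w0Rw.
(e): holds.

(e)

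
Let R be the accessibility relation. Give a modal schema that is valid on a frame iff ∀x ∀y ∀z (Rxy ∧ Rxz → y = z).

◇r → □r

A defining formula is ◇r → □r (the CD axiom).
Suppose ◇r→□r is valid. Take Rxy, Rxz and set V(r)={y}. Then ◇r at x, so □r at x, so r at z, i.e. z=y.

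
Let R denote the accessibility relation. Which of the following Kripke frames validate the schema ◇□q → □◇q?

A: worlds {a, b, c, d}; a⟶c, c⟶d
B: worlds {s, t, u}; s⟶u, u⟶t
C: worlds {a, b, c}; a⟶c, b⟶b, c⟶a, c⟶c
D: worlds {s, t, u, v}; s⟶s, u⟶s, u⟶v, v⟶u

C

The schema corresponds to convergence: ∀x ∀y ∀z (Rxy ∧ Rxz → ∃w (Ryw ∧ Rzw)).
A: fails — Rcd and Rcd but d and d have no common successor.
B: fails — Rut and Rut but t and t have no common successor.
C: condition met.
D: fails — Rus and Ruv but s and v have no common successor.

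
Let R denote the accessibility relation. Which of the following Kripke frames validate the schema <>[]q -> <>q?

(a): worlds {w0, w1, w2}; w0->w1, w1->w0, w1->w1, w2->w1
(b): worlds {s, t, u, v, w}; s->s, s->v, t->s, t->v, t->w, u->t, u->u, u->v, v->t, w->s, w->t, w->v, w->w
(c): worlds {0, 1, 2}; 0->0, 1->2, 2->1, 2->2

(a), (c)

This is the axiom for a generalized confluence (Geach) condition; its first-order frame correspondent is forall x forall y (xRy -> exists w (yRw & xRw)).
(a): satisfies the condition.
(b): fails — sRv but no w* with vRw* and sRw*.
(c): satisfies the condition.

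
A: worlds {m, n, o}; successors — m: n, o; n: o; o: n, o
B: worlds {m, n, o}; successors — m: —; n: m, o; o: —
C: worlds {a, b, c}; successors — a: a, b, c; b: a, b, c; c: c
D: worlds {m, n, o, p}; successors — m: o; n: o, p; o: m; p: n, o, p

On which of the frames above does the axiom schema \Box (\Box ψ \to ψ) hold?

This is the axiom for shift-reflexivity; its first-order frame correspondent is \forall x \forall y (Rxy \to Ryy).
A: fails — Ron but not Rnn.
B: fails — Rno but not Roo.
C: ✓.
D: fails — Rom but not Rmm.
Valid on: C.

C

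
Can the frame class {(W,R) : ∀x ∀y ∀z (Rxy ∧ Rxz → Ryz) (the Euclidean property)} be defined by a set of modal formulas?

The condition is the Euclidean property. A defining modal formula is ◇q → □◇q.
Suppose ◇q→□◇q is valid. Take Rxy, Rxz and set V(q)={y}. Then ◇q at x, so □◇q at x, so ◇q at z, so some w with Rzw has q; w=y, i.e. Rzy. By symmetry of the argument, Ryz.

Definable; ◇q → □◇q defines it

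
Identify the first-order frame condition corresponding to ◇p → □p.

Partial functionality

Suppose ◇p→□p is valid. Take Rxy, Rxz and set V(p)={y}. Then ◇p at x, so □p at x, so p at z, i.e. z=y.
Conversely, any frame satisfying ∀x ∀y ∀z (Rxy ∧ Rxz → y = z) validates the schema.
Frame condition: ∀x ∀y ∀z (Rxy ∧ Rxz → y = z).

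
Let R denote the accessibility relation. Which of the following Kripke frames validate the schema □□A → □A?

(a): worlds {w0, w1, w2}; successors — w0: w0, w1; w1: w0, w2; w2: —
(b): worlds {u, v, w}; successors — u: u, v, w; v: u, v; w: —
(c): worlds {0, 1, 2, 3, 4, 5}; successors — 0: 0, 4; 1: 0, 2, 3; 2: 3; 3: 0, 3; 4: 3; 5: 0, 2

The schema corresponds to density: ∀x ∀y (Rxy → ∃z (Rxz ∧ Rzy)).
(a): fails — Rw1w2 but no z with Rw1z and Rzw2.
(b): condition met.
(c): fails — R12 but no z with R1z and Rz2.

(b)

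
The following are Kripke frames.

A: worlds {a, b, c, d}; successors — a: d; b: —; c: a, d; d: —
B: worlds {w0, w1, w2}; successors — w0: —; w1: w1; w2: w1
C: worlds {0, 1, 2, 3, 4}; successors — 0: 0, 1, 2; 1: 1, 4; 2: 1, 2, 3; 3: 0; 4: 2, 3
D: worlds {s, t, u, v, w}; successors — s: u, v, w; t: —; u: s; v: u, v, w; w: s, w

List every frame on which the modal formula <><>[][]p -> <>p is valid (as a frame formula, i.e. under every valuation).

B

The schema corresponds to a generalized confluence (Geach) condition: forall x forall y (x R^2 y -> exists w (y R^2 w & xRw)).
A: fails — cR²d but no w with dR²w and cRw.
B: satisfies the condition.
C: fails — 3R²1 but no w with 1R²w and 3Rw.
D: fails — uR²u but no w* with uR²w* and uRw*.
Valid on: B.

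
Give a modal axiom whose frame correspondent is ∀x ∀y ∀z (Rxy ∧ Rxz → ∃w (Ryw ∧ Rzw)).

A defining formula is ◇□p → □◇p (the .2 axiom).
Suppose ◇□p→□◇p is valid. Take Rxy, Rxz and set V(p)={w : Ryw}. Then □p at y so ◇□p at x, so □◇p at x, so ◇p at z, giving w with Rzw and Ryw.

◇□p → □◇p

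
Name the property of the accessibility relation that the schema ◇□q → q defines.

This is frame-equivalent to q → □◇q (substitute ¬q for q and contrapose).
Suppose q→□◇q is valid. Take Rxy and set V(q)={x}. Then q at x, so □◇q at x, so ◇q at y, so some z with Ryz has q; z=x, i.e. Ryx.

symmetry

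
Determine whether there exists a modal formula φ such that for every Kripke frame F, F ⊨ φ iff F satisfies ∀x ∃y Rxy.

Yes, by □p → ◇p

This is a Sahlqvist condition; the D axiom □p → ◇p defines it.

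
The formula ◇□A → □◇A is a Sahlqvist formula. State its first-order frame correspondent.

Suppose ◇□A→□◇A is valid. Take Rxy, Rxz and set V(A)={w : Ryw}. Then □A at y so ◇□A at x, so □◇A at x, so ◇A at z, giving w with Rzw and Ryw.

Convergence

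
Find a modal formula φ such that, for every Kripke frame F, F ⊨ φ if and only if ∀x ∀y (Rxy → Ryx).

A defining formula is ψ → □◇ψ (the B axiom).

ψ → □◇ψ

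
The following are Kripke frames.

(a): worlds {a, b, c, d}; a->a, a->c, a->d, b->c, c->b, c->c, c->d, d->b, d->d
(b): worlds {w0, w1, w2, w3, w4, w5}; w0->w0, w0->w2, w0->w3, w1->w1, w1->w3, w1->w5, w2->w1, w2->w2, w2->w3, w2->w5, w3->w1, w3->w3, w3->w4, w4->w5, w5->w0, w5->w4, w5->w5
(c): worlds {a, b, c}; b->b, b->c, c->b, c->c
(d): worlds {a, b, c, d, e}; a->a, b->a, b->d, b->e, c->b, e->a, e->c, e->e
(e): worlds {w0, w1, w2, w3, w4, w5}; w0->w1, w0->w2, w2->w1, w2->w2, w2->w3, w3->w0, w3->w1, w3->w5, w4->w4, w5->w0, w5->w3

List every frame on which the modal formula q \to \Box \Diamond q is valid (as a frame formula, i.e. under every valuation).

(c)

This is the axiom for symmetry; its first-order frame correspondent is \forall x \forall y (Rxy \to Ryx).
(a): fails — Rcd but not Rdc.
(b): fails — Rw1w5 but not Rw5w1.
(c): condition met.
(d): fails — Rea but not Rae.
(e): fails — Rw3w1 but not Rw1w3.
Valid on: (c).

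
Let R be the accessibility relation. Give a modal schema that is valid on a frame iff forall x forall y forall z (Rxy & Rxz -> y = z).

A defining formula is ◇p → □p (the CD axiom).
Suppose ◇p→□p is valid. Take Rxy, Rxz and set V(p)={y}. Then ◇p at x, so □p at x, so p at z, i.e. z=y.

◇p → □p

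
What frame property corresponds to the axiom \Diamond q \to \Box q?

Partial functionality

Suppose ◇q→□q is valid. Take Rxy, Rxz and set V(q)={y}. Then ◇q at x, so □q at x, so q at z, i.e. z=y.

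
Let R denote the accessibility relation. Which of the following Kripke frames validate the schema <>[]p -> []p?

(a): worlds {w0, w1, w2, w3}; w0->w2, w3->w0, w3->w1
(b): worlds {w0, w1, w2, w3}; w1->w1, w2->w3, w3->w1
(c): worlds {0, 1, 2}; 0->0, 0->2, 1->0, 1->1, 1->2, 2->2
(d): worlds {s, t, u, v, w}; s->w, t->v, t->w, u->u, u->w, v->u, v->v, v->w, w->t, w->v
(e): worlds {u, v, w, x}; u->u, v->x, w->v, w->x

none

This is the axiom for the Euclidean property; its first-order frame correspondent is forall x forall y forall z (Rxy & Rxz -> Ryz).
(a): fails — Rw0w2 and Rw0w2 but not Rw2w2.
(b): fails — Rw2w3 and Rw2w3 but not Rw3w3.
(c): fails — R02 and R00 but not R20.
(d): fails — Rsw and Rsw but not Rww.
(e): fails — Rvx and Rvx but not Rxx.
Valid on no frame.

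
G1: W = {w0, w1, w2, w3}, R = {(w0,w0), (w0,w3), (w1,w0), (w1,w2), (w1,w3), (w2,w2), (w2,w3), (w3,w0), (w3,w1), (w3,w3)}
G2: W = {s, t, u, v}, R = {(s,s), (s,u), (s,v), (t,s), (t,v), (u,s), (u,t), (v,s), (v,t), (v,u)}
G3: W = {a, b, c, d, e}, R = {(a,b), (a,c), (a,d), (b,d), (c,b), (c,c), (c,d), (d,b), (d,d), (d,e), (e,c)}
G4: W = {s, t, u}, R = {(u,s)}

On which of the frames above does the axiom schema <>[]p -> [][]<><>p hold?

The schema corresponds to a generalized confluence (Geach) condition: forall x forall y forall z ((xRy & x R^2 z) -> exists w (yRw & z R^2 w)).
G1: satisfies the condition.
G2: satisfies the condition.
G3: fails — dRe, dR²b but no w with eRw and bR²w.
G4: satisfies the condition.
Valid on: G1, G2, G4.

G1, G2, G4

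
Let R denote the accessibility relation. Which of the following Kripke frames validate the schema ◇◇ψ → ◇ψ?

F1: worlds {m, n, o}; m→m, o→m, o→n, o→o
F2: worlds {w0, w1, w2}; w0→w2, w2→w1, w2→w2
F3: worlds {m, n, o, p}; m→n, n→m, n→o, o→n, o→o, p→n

F1

The schema corresponds to transitivity: ∀x ∀y ∀z (Rxy ∧ Ryz → Rxz).
F1: ✓.
F2: fails — Rw0w2 and Rw2w1 but not Rw0w1.
F3: fails — Ron and Rnm but not Rom.
Valid on: F1.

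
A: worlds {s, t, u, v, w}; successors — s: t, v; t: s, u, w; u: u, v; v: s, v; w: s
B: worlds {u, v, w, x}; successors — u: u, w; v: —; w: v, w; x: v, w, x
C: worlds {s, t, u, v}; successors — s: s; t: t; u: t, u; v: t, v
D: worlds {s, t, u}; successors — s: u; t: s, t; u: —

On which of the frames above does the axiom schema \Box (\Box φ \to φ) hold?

This is the axiom for shift-reflexivity; its first-order frame correspondent is \forall x \forall y (Rxy \to Ryy).
A: fails — Rts but not Rss.
B: fails — Rwv but not Rvv.
C: satisfies the condition.
D: fails — Rsu but not Ruu.

C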